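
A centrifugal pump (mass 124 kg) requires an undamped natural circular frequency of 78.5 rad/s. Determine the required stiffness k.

764000 N/m

k = m·ω_n² = 124 × 78.50² = 124 × 6162 = 764100 N/m.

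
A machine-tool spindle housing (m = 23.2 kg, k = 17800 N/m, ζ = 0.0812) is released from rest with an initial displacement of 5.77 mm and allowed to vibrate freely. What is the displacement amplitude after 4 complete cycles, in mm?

Logarithmic decrement δ = 2πζ/√(1 − ζ²) = 2π × 0.08120/√(1 − 0.00659) = 0.5119.
After n cycles, x_n/x₀ = e^(−nδ), so x_4 = 5.77 × e^(−4 × 0.5119) = 5.77 × 0.1291 = 0.7446 mm.

0.745 mm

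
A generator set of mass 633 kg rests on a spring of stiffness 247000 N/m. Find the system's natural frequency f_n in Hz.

3.14 Hz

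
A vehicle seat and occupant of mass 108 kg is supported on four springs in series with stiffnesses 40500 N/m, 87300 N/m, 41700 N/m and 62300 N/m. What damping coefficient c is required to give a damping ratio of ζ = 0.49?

Series springs: 1/k_eq = 1/40500 + 1/87300 + 1/41700 + 1/62300 = 7.618×10^-5, so k_eq = 13130 N/m.
c_c = 2√(k_eq·m) = 2√(13130 × 108) = 2381 N·s/m.
c = ζ·c_c = 0.49 × 2381 = 1167 N·s/m.

1170 N·s/m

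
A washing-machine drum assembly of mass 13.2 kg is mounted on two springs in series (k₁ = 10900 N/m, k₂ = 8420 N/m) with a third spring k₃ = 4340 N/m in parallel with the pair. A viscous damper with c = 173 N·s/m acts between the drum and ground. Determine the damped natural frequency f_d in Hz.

Series pair: k_s = k₁k₂/(k₁+k₂) = (10900)(8420)/(10900 + 8420) = 4750 N/m. In parallel with k₃: k_eq = 4750 + 4340 = 9090 N/m.
ω_n = √(k_eq/m) = √(9090/13.2) = 26.24 rad/s.
Critical damping c_c = 2√(k_eq·m) = 2√(9090 × 13.2) = 692.8 N·s/m, so ζ = c/c_c = 173/692.8 = 0.2497.
ω_d = ω_n√(1 − ζ²) = 26.24 × √(1 − 0.0624) = 25.41 rad/s.
f_d = ω_d/(2π) = 4.044 Hz.

4.04 Hz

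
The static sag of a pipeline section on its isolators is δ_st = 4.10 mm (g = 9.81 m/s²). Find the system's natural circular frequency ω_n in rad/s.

48.9 rad/s

ω_n = √(g/δ_st) = √(9.81/0.00410) = √2393 = 48.92 rad/s.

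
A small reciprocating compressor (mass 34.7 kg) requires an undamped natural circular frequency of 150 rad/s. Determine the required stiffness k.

k = m·ω_n² = 34.7 × 150.0² = 34.7 × 22500 = 780800 N/m.

781000 N/m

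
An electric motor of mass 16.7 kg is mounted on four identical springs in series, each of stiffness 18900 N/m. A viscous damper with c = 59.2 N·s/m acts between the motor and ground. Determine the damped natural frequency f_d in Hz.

2.66 Hz

Series springs: 1/k_eq = 4/18900, so k_eq = 18900/4 = 4725 N/m.
ω_n = √(k_eq/m) = √(4725/16.7) = 16.82 rad/s.
Critical damping c_c = 2√(k_eq·m) = 2√(4725 × 16.7) = 561.8 N·s/m, so ζ = c/c_c = 59.2/561.8 = 0.1054.
ω_d = ω_n√(1 − ζ²) = 16.82 × √(1 − 0.0111) = 16.73 rad/s.
f_d = ω_d/(2π) = 2.662 Hz.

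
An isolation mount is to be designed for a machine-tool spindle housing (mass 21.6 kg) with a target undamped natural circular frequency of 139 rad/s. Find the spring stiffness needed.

k = m·ω_n² = 21.6 × 139.0² = 21.6 × 19320 = 417300 N/m.

417000 N/m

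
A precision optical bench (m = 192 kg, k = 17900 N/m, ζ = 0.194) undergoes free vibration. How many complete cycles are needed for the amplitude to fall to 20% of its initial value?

Logarithmic decrement δ = 2πζ/√(1 − ζ²) = 2π × 0.1940/√(1 − 0.0376) = 1.243.
x_n/x₀ = e^(−nδ) ≤ 0.2; take ln: n ≥ ln(1/0.2)/δ = 1.609/1.243 = 1.295.
So 2 complete cycles are required.

2 cycles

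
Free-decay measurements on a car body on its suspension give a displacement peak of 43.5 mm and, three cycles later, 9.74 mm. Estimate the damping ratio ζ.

0.0791

Logarithmic decrement δ = (1/n)·ln(x₀/x_n) = (1/3)·ln(43.5/9.74) = (1/3)·ln(4.466) = 0.4988.
ζ = δ/√(4π² + δ²) = 0.4988/√(39.48 + 0.249) = 0.4988/6.303 = 0.07914.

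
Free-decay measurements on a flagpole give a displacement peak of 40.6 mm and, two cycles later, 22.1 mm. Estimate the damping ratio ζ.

0.0483

Logarithmic decrement δ = (1/n)·ln(x₀/x_n) = (1/2)·ln(40.6/22.1) = (1/2)·ln(1.837) = 0.3041.
ζ = δ/√(4π² + δ²) = 0.3041/√(39.48 + 0.0925) = 0.3041/6.291 = 0.04834.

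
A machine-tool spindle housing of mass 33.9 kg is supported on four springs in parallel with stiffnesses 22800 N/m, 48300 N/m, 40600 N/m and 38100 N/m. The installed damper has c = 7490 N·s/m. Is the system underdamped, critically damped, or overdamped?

Parallel springs add: k_eq = 22800 + 48300 + 40600 + 38100 = 149800 N/m.
c_c = 2√(k_eq·m) = 4507 N·s/m; ζ = c/c_c = 7490/4507 = 1.66.
Since ζ > 1 the system is overdamped.

overdamped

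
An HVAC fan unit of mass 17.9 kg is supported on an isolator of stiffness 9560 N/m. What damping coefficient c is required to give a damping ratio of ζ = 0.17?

141 N·s/m

c_c = 2√(k·m) = 2√(9560 × 17.9) = 827.3 N·s/m.
c = ζ·c_c = 0.17 × 827.3 = 140.6 N·s/m.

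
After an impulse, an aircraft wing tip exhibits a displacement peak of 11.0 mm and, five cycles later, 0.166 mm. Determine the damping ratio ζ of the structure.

Logarithmic decrement δ = (1/n)·ln(x₀/x_n) = (1/5)·ln(11.0/0.166) = (1/5)·ln(66.27) = 0.8387.
ζ = δ/√(4π² + δ²) = 0.8387/√(39.48 + 0.703) = 0.8387/6.339 = 0.1323.

0.132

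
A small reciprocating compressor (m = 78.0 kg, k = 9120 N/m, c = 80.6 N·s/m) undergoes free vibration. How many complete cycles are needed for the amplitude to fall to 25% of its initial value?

5 cycles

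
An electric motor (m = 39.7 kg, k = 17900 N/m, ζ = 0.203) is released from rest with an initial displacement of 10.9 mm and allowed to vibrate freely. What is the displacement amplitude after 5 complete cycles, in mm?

Logarithmic decrement δ = 2πζ/√(1 − ζ²) = 2π × 0.2030/√(1 − 0.0412) = 1.303.
After n cycles, x_n/x₀ = e^(−nδ), so x_5 = 10.9 × e^(−5 × 1.303) = 10.9 × 0.001484 = 0.01618 mm.

0.0162 mm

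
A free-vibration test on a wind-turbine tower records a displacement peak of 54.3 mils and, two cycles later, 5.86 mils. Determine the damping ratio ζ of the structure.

Logarithmic decrement δ = (1/n)·ln(x₀/x_n) = (1/2)·ln(54.3/5.86) = (1/2)·ln(9.266) = 1.113.
ζ = δ/√(4π² + δ²) = 1.113/√(39.48 + 1.24) = 1.113/6.381 = 0.1745.

0.174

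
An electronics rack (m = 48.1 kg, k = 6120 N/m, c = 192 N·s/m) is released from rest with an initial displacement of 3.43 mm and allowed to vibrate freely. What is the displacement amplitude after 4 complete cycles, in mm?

0.0374 mm

ζ = c/(2√(km)) = 192/(2√(6120 × 48.1)) = 192/1085 = 0.1769.
Logarithmic decrement δ = 2πζ/√(1 − ζ²) = 2π × 0.1769/√(1 − 0.0313) = 1.130.
After n cycles, x_n/x₀ = e^(−nδ), so x_4 = 3.43 × e^(−4 × 1.130) = 3.43 × 0.01091 = 0.03741 mm.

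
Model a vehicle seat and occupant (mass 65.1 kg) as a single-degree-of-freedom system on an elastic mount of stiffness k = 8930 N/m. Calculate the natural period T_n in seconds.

0.536 s

ω_n = √(k/m) = √(8930/65.1) = √137.2 = 11.71 rad/s.
T_n = 2π/ω_n = 6.283/11.71 = 0.5365 s.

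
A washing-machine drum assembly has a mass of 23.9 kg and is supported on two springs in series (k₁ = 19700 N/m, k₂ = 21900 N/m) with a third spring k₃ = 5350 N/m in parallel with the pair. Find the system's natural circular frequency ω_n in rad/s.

25.6 rad/s

Series pair: k_s = k₁k₂/(k₁+k₂) = (19700)(21900)/(19700 + 21900) = 10370 N/m. In parallel with k₃: k_eq = 10370 + 5350 = 15720 N/m.
ω_n = √(k_eq/m) = √(15720/23.9) = √657.8 = 25.65 rad/s.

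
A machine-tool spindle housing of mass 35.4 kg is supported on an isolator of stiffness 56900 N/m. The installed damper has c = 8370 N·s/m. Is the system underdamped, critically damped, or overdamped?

c_c = 2√(k·m) = 2838 N·s/m; ζ = c/c_c = 8370/2838 = 2.95.
Since ζ > 1 the system is overdamped.

overdamped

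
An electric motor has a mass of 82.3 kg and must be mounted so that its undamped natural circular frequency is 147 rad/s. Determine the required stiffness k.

k = m·ω_n² = 82.3 × 147.0² = 82.3 × 21610 = 1778000 N/m.

1780000 N/m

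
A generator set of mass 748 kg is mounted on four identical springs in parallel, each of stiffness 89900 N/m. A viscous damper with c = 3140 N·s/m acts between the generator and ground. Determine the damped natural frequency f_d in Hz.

3.47 Hz

Parallel springs add: k_eq = 4 × 89900 = 359600 N/m.
ω_n = √(k_eq/m) = √(359600/748) = 21.93 rad/s.
Critical damping c_c = 2√(k_eq·m) = 2√(359600 × 748) = 32800 N·s/m, so ζ = c/c_c = 3140/32800 = 0.09573.
ω_d = ω_n√(1 − ζ²) = 21.93 × √(1 − 0.00916) = 21.83 rad/s.
f_d = ω_d/(2π) = 3.474 Hz.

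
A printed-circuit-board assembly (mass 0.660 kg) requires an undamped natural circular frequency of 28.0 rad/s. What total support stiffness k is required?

k = m·ω_n² = 0.660 × 28.00² = 0.660 × 784.0 = 517.4 N/m.

517 N/m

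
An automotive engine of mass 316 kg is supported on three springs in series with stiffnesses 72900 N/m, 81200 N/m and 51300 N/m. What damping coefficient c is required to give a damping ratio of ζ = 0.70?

Series springs: 1/k_eq = 1/72900 + 1/81200 + 1/51300 = 4.553×10^-5, so k_eq = 21970 N/m.
c_c = 2√(k_eq·m) = 2√(21970 × 316) = 5269 N·s/m.
c = ζ·c_c = 0.70 × 5269 = 3688 N·s/m.

3690 N·s/m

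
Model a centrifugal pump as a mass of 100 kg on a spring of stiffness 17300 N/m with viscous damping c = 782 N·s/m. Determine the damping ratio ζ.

0.297

ω_n = √(k/m) = √(17300/100) = 13.15 rad/s.
Critical damping c_c = 2√(k·m) = 2√(17300 × 100) = 2631 N·s/m, so ζ = c/c_c = 782/2631 = 0.2973.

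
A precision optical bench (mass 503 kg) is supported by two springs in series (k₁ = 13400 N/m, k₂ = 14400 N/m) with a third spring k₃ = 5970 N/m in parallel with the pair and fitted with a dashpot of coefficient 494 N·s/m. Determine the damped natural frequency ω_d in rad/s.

Series pair: k_s = k₁k₂/(k₁+k₂) = (13400)(14400)/(13400 + 14400) = 6941 N/m. In parallel with k₃: k_eq = 6941 + 5970 = 12910 N/m.
ω_n = √(k_eq/m) = √(12910/503) = 5.066 rad/s.
Critical damping c_c = 2√(k_eq·m) = 2√(12910 × 503) = 5097 N·s/m, so ζ = c/c_c = 494/5097 = 0.09692.
ω_d = ω_n√(1 − ζ²) = 5.066 × √(1 − 0.00939) = 5.043 rad/s.

5.04 rad/s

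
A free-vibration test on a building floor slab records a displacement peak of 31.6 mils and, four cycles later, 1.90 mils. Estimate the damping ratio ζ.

Logarithmic decrement δ = (1/n)·ln(x₀/x_n) = (1/4)·ln(31.6/1.90) = (1/4)·ln(16.63) = 0.7028.
ζ = δ/√(4π² + δ²) = 0.7028/√(39.48 + 0.494) = 0.7028/6.322 = 0.1112.

0.111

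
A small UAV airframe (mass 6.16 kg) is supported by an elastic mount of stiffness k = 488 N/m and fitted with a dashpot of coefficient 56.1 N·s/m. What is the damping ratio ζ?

0.512

ω_n = √(k/m) = √(488.0/6.16) = 8.901 rad/s.
Critical damping c_c = 2√(k·m) = 2√(488.0 × 6.16) = 109.7 N·s/m, so ζ = c/c_c = 56.1/109.7 = 0.5116.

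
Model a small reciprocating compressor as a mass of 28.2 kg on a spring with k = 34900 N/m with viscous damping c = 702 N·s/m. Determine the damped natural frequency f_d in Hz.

5.24 Hz

ω_n = √(k/m) = √(34900/28.2) = 35.18 rad/s.
Critical damping c_c = 2√(k·m) = 2√(34900 × 28.2) = 1984 N·s/m, so ζ = c/c_c = 702/1984 = 0.3538.
ω_d = ω_n√(1 − ζ²) = 35.18 × √(1 − 0.125) = 32.90 rad/s.
f_d = ω_d/(2π) = 5.237 Hz.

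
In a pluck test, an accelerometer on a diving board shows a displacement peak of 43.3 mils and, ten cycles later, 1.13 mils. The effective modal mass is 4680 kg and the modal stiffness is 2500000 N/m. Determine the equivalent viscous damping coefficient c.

12500 N·s/m

Logarithmic decrement δ = (1/n)·ln(x₀/x_n) = (1/10)·ln(43.3/1.13) = (1/10)·ln(38.32) = 0.3646.
ζ = δ/√(4π² + δ²) = 0.3646/√(39.48 + 0.133) = 0.3646/6.294 = 0.05793.
c = ζ · 2√(km) = 0.05793 × 2√(2500000 × 4680) = 0.05793 × 216300 = 12530 N·s/m.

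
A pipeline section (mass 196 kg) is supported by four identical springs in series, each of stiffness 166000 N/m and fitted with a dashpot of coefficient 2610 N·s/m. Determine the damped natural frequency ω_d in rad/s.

Series springs: 1/k_eq = 4/166000, so k_eq = 166000/4 = 41500 N/m.
ω_n = √(k_eq/m) = √(41500/196) = 14.55 rad/s.
Critical damping c_c = 2√(k_eq·m) = 2√(41500 × 196) = 5704 N·s/m, so ζ = c/c_c = 2610/5704 = 0.4576.
ω_d = ω_n√(1 − ζ²) = 14.55 × √(1 − 0.209) = 12.94 rad/s.

12.9 rad/s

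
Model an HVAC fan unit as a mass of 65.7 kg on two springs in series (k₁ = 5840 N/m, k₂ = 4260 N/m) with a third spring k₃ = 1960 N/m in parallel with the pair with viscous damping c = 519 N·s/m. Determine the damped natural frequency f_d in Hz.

Series pair: k_s = k₁k₂/(k₁+k₂) = (5840)(4260)/(5840 + 4260) = 2463 N/m. In parallel with k₃: k_eq = 2463 + 1960 = 4423 N/m.
ω_n = √(k_eq/m) = √(4423/65.7) = 8.205 rad/s.
Critical damping c_c = 2√(k_eq·m) = 2√(4423 × 65.7) = 1078 N·s/m, so ζ = c/c_c = 519/1078 = 0.4814.
ω_d = ω_n√(1 − ζ²) = 8.205 × √(1 − 0.232) = 7.192 rad/s.
f_d = ω_d/(2π) = 1.145 Hz.

1.14 Hz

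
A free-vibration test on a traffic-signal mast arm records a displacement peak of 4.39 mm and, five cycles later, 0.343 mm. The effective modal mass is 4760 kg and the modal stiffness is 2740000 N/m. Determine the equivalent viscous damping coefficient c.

18500 N·s/m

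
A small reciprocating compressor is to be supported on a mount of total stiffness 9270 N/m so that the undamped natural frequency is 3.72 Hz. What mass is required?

ω_n = 2πf_n = 2π × 3.72 = 23.37 rad/s.
m = k/ω_n² = 9270/23.37² = 9270/546.3 = 16.97 kg.

17.0 kg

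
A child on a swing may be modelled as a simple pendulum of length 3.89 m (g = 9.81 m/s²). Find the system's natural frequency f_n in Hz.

0.253 Hz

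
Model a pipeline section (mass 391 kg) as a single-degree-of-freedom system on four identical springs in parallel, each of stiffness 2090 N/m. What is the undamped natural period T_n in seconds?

Parallel springs add: k_eq = 4 × 2090 = 8360 N/m.
ω_n = √(k_eq/m) = √(8360/391) = √21.38 = 4.624 rad/s.
T_n = 2π/ω_n = 6.283/4.624 = 1.359 s.

1.36 s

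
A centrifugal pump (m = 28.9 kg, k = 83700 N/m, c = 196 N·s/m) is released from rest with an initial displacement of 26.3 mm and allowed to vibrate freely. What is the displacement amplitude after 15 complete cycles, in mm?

0.0685 mm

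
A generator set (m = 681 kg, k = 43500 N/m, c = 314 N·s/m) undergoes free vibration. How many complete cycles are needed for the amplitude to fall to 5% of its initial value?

17 cycles

ζ = c/(2√(km)) = 314/(2√(43500 × 681)) = 314/10890 = 0.02885.
Logarithmic decrement δ = 2πζ/√(1 − ζ²) = 2π × 0.02885/√(1 − 0.000832) = 0.1813.
x_n/x₀ = e^(−nδ) ≤ 0.05; take ln: n ≥ ln(1/0.05)/δ = 2.996/0.1813 = 16.52.
So 17 complete cycles are required.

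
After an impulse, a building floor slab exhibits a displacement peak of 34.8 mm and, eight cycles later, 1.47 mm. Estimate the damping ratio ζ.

Logarithmic decrement δ = (1/n)·ln(x₀/x_n) = (1/8)·ln(34.8/1.47) = (1/8)·ln(23.67) = 0.3955.
ζ = δ/√(4π² + δ²) = 0.3955/√(39.48 + 0.156) = 0.3955/6.296 = 0.06283.

0.0628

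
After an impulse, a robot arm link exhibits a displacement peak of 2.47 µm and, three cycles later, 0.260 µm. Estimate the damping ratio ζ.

Logarithmic decrement δ = (1/n)·ln(x₀/x_n) = (1/3)·ln(2.47/0.260) = (1/3)·ln(9.500) = 0.7504.
ζ = δ/√(4π² + δ²) = 0.7504/√(39.48 + 0.563) = 0.7504/6.328 = 0.1186.

0.119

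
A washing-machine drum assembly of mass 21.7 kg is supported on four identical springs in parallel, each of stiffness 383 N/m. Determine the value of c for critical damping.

Parallel springs add: k_eq = 4 × 383 = 1532 N/m.
c_c = 2√(k_eq·m) = 2√(1532 × 21.7) = 2 × 182.3 = 364.7 N·s/m.

365 N·s/m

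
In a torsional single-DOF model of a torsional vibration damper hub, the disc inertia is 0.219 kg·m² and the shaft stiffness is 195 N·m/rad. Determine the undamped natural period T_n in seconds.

0.211 s

ω_n = √(k_t/J) = √(195/0.219) = √890.4 = 29.84 rad/s.
T_n = 2π/ω_n = 6.283/29.84 = 0.2106 s.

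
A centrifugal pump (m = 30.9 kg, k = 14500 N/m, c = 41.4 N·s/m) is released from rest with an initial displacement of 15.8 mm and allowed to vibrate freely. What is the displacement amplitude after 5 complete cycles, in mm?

5.98 mm

ζ = c/(2√(km)) = 41.4/(2√(14500 × 30.9)) = 41.4/1339 = 0.03092.
Logarithmic decrement δ = 2πζ/√(1 − ζ²) = 2π × 0.03092/√(1 − 0.000956) = 0.1944.
After n cycles, x_n/x₀ = e^(−nδ), so x_5 = 15.8 × e^(−5 × 0.1944) = 15.8 × 0.3783 = 5.978 mm.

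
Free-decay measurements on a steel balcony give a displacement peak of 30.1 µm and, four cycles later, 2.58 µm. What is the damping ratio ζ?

0.0973

Logarithmic decrement δ = (1/n)·ln(x₀/x_n) = (1/4)·ln(30.1/2.58) = (1/4)·ln(11.67) = 0.6142.
ζ = δ/√(4π² + δ²) = 0.6142/√(39.48 + 0.377) = 0.6142/6.313 = 0.09729.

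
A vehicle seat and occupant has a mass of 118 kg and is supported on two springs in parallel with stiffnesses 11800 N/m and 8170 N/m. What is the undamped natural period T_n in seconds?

0.483 s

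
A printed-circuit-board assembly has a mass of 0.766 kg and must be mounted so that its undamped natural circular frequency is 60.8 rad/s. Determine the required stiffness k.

2830 N/m

k = m·ω_n² = 0.766 × 60.80² = 0.766 × 3697 = 2832 N/m.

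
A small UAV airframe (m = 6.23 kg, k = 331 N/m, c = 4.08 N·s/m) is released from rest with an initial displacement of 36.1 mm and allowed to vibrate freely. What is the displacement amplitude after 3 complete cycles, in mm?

15.5 mm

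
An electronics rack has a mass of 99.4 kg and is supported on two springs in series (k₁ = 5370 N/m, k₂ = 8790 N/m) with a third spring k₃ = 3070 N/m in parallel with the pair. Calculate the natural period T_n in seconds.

Series pair: k_s = k₁k₂/(k₁+k₂) = (5370)(8790)/(5370 + 8790) = 3333 N/m. In parallel with k₃: k_eq = 3333 + 3070 = 6403 N/m.
ω_n = √(k_eq/m) = √(6403/99.4) = √64.42 = 8.026 rad/s.
T_n = 2π/ω_n = 6.283/8.026 = 0.7828 s.

0.783 s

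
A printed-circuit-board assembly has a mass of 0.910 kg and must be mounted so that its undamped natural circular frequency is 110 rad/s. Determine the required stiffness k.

11000 N/m

k = m·ω_n² = 0.910 × 110.0² = 0.910 × 12100 = 11010 N/m.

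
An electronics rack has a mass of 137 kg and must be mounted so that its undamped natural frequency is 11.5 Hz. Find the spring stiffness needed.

715000 N/m

ω_n = 2πf_n = 2π × 11.5 = 72.26 rad/s.
k = m·ω_n² = 137 × 72.26² = 137 × 5221 = 715300 N/m.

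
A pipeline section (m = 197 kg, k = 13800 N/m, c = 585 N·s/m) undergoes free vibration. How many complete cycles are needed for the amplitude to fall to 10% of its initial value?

ζ = c/(2√(km)) = 585/(2√(13800 × 197)) = 585/3298 = 0.1774.
Logarithmic decrement δ = 2πζ/√(1 − ζ²) = 2π × 0.1774/√(1 − 0.0315) = 1.133.
x_n/x₀ = e^(−nδ) ≤ 0.1; take ln: n ≥ ln(1/0.1)/δ = 2.303/1.133 = 2.033.
So 3 complete cycles are required.

3 cycles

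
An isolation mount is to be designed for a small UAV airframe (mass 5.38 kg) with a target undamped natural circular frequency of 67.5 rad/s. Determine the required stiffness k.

24500 N/m

k = m·ω_n² = 5.38 × 67.50² = 5.38 × 4556 = 24510 N/m.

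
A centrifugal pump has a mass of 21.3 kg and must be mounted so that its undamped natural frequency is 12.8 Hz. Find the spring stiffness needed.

ω_n = 2πf_n = 2π × 12.8 = 80.42 rad/s.
k = m·ω_n² = 21.3 × 80.42² = 21.3 × 6468 = 137800 N/m.

138000 N/m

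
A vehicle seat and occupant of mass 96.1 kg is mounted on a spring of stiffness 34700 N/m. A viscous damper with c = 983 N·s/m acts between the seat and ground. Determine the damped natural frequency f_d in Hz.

2.91 Hz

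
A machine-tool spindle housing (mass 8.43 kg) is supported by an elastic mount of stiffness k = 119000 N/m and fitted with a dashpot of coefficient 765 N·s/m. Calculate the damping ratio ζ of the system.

ω_n = √(k/m) = √(119000/8.43) = 118.8 rad/s.
Critical damping c_c = 2√(k·m) = 2√(119000 × 8.43) = 2003 N·s/m, so ζ = c/c_c = 765/2003 = 0.3819.

0.382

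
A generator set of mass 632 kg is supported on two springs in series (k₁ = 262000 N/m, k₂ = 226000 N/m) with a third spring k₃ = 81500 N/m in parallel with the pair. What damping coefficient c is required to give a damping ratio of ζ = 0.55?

Series pair: k_s = k₁k₂/(k₁+k₂) = (262000)(226000)/(262000 + 226000) = 121300 N/m. In parallel with k₃: k_eq = 121300 + 81500 = 202800 N/m.
c_c = 2√(k_eq·m) = 2√(202800 × 632) = 22640 N·s/m.
c = ζ·c_c = 0.55 × 22640 = 12450 N·s/m.

12500 N·s/m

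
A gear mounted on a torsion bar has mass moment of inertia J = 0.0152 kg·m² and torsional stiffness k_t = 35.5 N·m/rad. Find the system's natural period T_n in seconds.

0.130 s

ω_n = √(k_t/J) = √(35.5/0.0152) = √2336 = 48.33 rad/s.
T_n = 2π/ω_n = 6.283/48.33 = 0.1300 s.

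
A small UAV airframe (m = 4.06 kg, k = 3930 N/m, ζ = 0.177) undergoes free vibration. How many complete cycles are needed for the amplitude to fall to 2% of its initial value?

Logarithmic decrement δ = 2πζ/√(1 − ζ²) = 2π × 0.1770/√(1 − 0.0313) = 1.130.
x_n/x₀ = e^(−nδ) ≤ 0.02; take ln: n ≥ ln(1/0.02)/δ = 3.912/1.130 = 3.462.
So 4 complete cycles are required.

4 cycles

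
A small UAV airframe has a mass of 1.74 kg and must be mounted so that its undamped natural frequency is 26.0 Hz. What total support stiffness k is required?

46400 N/m

ω_n = 2πf_n = 2π × 26.0 = 163.4 rad/s.
k = m·ω_n² = 1.74 × 163.4² = 1.74 × 26690 = 46440 N/m.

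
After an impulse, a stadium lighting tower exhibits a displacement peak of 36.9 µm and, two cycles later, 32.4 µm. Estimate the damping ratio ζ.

0.0103

Logarithmic decrement δ = (1/n)·ln(x₀/x_n) = (1/2)·ln(36.9/32.4) = (1/2)·ln(1.139) = 0.06503.
ζ = δ/√(4π² + δ²) = 0.06503/√(39.48 + 0.00423) = 0.06503/6.284 = 0.01035.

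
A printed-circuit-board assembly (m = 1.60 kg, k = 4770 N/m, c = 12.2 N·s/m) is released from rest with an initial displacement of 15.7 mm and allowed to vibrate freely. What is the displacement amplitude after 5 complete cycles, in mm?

1.74 mm

ζ = c/(2√(km)) = 12.2/(2√(4770 × 1.60)) = 12.2/174.7 = 0.06982.
Logarithmic decrement δ = 2πζ/√(1 − ζ²) = 2π × 0.06982/√(1 − 0.00488) = 0.4398.
After n cycles, x_n/x₀ = e^(−nδ), so x_5 = 15.7 × e^(−5 × 0.4398) = 15.7 × 0.1109 = 1.741 mm.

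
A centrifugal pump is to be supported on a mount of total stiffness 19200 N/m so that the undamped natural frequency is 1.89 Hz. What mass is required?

ω_n = 2πf_n = 2π × 1.89 = 11.88 rad/s.
m = k/ω_n² = 19200/11.88² = 19200/141.0 = 136.2 kg.

136 kg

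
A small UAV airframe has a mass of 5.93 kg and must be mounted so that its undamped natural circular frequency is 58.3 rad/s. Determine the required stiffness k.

k = m·ω_n² = 5.93 × 58.30² = 5.93 × 3399 = 20160 N/m.

20200 N/m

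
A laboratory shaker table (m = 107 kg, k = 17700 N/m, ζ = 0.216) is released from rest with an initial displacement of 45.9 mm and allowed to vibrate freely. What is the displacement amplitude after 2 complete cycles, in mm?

Logarithmic decrement δ = 2πζ/√(1 − ζ²) = 2π × 0.2160/√(1 − 0.0467) = 1.390.
After n cycles, x_n/x₀ = e^(−nδ), so x_2 = 45.9 × e^(−2 × 1.390) = 45.9 × 0.06204 = 2.848 mm.

2.85 mm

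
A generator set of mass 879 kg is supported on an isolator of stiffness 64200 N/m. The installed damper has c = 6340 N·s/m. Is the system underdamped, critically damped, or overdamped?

c_c = 2√(k·m) = 15020 N·s/m; ζ = c/c_c = 6340/15020 = 0.422.
Since ζ < 1 the system is underdamped.

underdamped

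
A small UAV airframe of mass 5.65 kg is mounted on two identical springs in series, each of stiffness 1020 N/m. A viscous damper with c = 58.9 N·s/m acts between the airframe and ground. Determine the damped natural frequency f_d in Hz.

1.26 Hz

Series springs: 1/k_eq = 2/1020, so k_eq = 1020/2 = 510.0 N/m.
ω_n = √(k_eq/m) = √(510.0/5.65) = 9.501 rad/s.
Critical damping c_c = 2√(k_eq·m) = 2√(510.0 × 5.65) = 107.4 N·s/m, so ζ = c/c_c = 58.9/107.4 = 0.5486.
ω_d = ω_n√(1 − ζ²) = 9.501 × √(1 − 0.301) = 7.943 rad/s.
f_d = ω_d/(2π) = 1.264 Hz.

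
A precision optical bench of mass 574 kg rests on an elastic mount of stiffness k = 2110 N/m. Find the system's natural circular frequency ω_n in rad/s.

1.92 rad/s

ω_n = √(k/m) = √(2110/574) = √3.676 = 1.917 rad/s.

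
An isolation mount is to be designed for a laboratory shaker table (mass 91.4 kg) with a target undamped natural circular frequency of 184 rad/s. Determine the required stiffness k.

3090000 N/m

k = m·ω_n² = 91.4 × 184.0² = 91.4 × 33860 = 3094000 N/m.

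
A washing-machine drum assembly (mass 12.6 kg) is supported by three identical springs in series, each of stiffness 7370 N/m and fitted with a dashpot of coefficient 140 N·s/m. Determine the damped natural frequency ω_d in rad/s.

12.8 rad/s

Series springs: 1/k_eq = 3/7370, so k_eq = 7370/3 = 2457 N/m.
ω_n = √(k_eq/m) = √(2457/12.6) = 13.96 rad/s.
Critical damping c_c = 2√(k_eq·m) = 2√(2457 × 12.6) = 351.9 N·s/m, so ζ = c/c_c = 140/351.9 = 0.3979.
ω_d = ω_n√(1 − ζ²) = 13.96 × √(1 − 0.158) = 12.81 rad/s.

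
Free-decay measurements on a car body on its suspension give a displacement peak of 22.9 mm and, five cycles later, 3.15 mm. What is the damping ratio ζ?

0.0630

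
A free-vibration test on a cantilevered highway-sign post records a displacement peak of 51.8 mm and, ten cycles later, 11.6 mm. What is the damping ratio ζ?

Logarithmic decrement δ = (1/n)·ln(x₀/x_n) = (1/10)·ln(51.8/11.6) = (1/10)·ln(4.466) = 0.1496.
ζ = δ/√(4π² + δ²) = 0.1496/√(39.48 + 0.0224) = 0.1496/6.285 = 0.02381.

0.0238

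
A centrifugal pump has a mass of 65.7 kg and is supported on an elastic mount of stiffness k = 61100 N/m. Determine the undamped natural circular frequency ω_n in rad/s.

ω_n = √(k/m) = √(61100/65.7) = √930.0 = 30.50 rad/s.

30.5 rad/s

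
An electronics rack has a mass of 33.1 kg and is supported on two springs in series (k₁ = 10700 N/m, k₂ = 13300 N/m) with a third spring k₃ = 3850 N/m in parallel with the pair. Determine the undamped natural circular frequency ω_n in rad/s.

Series pair: k_s = k₁k₂/(k₁+k₂) = (10700)(13300)/(10700 + 13300) = 5930 N/m. In parallel with k₃: k_eq = 5930 + 3850 = 9780 N/m.
ω_n = √(k_eq/m) = √(9780/33.1) = √295.5 = 17.19 rad/s.

17.2 rad/s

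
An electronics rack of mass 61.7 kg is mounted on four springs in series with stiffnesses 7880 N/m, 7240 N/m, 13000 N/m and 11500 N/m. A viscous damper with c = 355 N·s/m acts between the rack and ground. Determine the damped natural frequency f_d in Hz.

0.865 Hz

Series springs: 1/k_eq = 1/7880 + 1/7240 + 1/13000 + 1/11500 = 0.0004289, so k_eq = 2332 N/m.
ω_n = √(k_eq/m) = √(2332/61.7) = 6.147 rad/s.
Critical damping c_c = 2√(k_eq·m) = 2√(2332 × 61.7) = 758.6 N·s/m, so ζ = c/c_c = 355/758.6 = 0.4680.
ω_d = ω_n√(1 − ζ²) = 6.147 × √(1 − 0.219) = 5.432 rad/s.
f_d = ω_d/(2π) = 0.8646 Hz.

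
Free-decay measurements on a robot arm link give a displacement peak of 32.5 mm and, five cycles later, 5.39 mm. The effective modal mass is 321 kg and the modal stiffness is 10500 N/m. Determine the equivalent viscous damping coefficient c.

Logarithmic decrement δ = (1/n)·ln(x₀/x_n) = (1/5)·ln(32.5/5.39) = (1/5)·ln(6.030) = 0.3593.
ζ = δ/√(4π² + δ²) = 0.3593/√(39.48 + 0.129) = 0.3593/6.293 = 0.05710.
c = ζ · 2√(km) = 0.05710 × 2√(10500 × 321) = 0.05710 × 3672 = 209.6 N·s/m.

210 N·s/m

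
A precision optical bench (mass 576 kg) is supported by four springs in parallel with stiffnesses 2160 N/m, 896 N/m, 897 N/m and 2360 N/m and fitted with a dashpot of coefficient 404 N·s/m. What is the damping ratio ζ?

Parallel springs add: k_eq = 2160 + 896 + 897 + 2360 = 6313 N/m.
ω_n = √(k_eq/m) = √(6313/576) = 3.311 rad/s.
Critical damping c_c = 2√(k_eq·m) = 2√(6313 × 576) = 3814 N·s/m, so ζ = c/c_c = 404/3814 = 0.1059.

0.106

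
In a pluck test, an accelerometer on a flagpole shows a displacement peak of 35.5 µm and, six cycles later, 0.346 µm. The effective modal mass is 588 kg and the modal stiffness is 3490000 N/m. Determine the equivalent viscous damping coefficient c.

Logarithmic decrement δ = (1/n)·ln(x₀/x_n) = (1/6)·ln(35.5/0.346) = (1/6)·ln(102.6) = 0.7718.
ζ = δ/√(4π² + δ²) = 0.7718/√(39.48 + 0.596) = 0.7718/6.330 = 0.1219.
c = ζ · 2√(km) = 0.1219 × 2√(3490000 × 588) = 0.1219 × 90600 = 11050 N·s/m.

11000 N·s/m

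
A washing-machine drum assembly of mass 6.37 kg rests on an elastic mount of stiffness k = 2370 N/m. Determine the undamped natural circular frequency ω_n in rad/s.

19.3 rad/s

ω_n = √(k/m) = √(2370/6.37) = √372.1 = 19.29 rad/s.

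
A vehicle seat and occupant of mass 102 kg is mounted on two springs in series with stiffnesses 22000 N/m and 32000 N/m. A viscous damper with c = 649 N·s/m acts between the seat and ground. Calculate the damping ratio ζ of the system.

0.281

Series springs: 1/k_eq = 1/22000 + 1/32000 = 7.670×10^-5, so k_eq = 13040 N/m.
ω_n = √(k_eq/m) = √(13040/102) = 11.31 rad/s.
Critical damping c_c = 2√(k_eq·m) = 2√(13040 × 102) = 2306 N·s/m, so ζ = c/c_c = 649/2306 = 0.2814.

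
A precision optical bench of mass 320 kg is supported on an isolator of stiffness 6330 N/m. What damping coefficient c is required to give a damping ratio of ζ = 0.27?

769 N·s/m

c_c = 2√(k·m) = 2√(6330 × 320) = 2846 N·s/m.
c = ζ·c_c = 0.27 × 2846 = 768.5 N·s/m.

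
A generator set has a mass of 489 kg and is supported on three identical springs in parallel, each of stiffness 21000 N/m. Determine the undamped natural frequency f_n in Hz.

1.81 Hz

Parallel springs add: k_eq = 3 × 21000 = 63000 N/m.
ω_n = √(k_eq/m) = √(63000/489) = √128.8 = 11.35 rad/s.
f_n = ω_n/(2π) = 11.35/6.283 = 1.806 Hz.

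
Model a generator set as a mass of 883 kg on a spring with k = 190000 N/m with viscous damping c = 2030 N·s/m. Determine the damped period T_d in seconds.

0.430 s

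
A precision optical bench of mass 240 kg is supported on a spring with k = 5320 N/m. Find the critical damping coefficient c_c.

c_c = 2√(k·m) = 2√(5320 × 240) = 2 × 1130 = 2260 N·s/m.

2260 N·s/m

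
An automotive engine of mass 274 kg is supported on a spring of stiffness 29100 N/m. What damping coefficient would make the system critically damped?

5650 N·s/m

c_c = 2√(k·m) = 2√(29100 × 274) = 2 × 2824 = 5647 N·s/m.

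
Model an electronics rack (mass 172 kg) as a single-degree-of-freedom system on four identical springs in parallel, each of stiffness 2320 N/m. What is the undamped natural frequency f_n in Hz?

1.17 Hz

Parallel springs add: k_eq = 4 × 2320 = 9280 N/m.
ω_n = √(k_eq/m) = √(9280/172) = √53.95 = 7.345 rad/s.
f_n = ω_n/(2π) = 7.345/6.283 = 1.169 Hz.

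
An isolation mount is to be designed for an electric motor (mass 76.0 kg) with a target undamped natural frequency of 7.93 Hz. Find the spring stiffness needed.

ω_n = 2πf_n = 2π × 7.93 = 49.83 rad/s.
k = m·ω_n² = 76.0 × 49.83² = 76.0 × 2483 = 188700 N/m.

189000 N/m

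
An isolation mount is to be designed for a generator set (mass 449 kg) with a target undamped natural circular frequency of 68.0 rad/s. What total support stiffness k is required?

2080000 N/m

k = m·ω_n² = 449 × 68.00² = 449 × 4624 = 2076000 N/m.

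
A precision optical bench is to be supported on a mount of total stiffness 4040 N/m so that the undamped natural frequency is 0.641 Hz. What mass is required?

249 kg

ω_n = 2πf_n = 2π × 0.641 = 4.028 rad/s.
m = k/ω_n² = 4040/4.028² = 4040/16.22 = 249.1 kg.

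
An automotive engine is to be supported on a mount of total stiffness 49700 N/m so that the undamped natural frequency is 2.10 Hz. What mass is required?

285 kg

ω_n = 2πf_n = 2π × 2.10 = 13.19 rad/s.
m = k/ω_n² = 49700/13.19² = 49700/174.1 = 285.5 kg.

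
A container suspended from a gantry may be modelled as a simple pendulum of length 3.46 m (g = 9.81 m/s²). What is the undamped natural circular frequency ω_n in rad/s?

1.68 rad/s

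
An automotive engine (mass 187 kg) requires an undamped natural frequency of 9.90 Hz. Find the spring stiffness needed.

ω_n = 2πf_n = 2π × 9.90 = 62.20 rad/s.
k = m·ω_n² = 187 × 62.20² = 187 × 3869 = 723600 N/m.

724000 N/m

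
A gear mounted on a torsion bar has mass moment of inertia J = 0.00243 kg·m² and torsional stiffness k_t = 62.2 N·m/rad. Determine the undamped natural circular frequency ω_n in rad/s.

160 rad/s

ω_n = √(k_t/J) = √(62.2/0.00243) = √25600 = 160.0 rad/s.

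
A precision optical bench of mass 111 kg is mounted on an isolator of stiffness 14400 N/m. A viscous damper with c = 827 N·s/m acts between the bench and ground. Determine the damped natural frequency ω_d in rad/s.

ω_n = √(k/m) = √(14400/111) = 11.39 rad/s.
Critical damping c_c = 2√(k·m) = 2√(14400 × 111) = 2529 N·s/m, so ζ = c/c_c = 827/2529 = 0.3271.
ω_d = ω_n√(1 − ζ²) = 11.39 × √(1 − 0.107) = 10.76 rad/s.

10.8 rad/s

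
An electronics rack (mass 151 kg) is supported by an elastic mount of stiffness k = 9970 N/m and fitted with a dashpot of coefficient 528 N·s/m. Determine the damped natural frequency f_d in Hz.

1.26 Hz

ω_n = √(k/m) = √(9970/151) = 8.126 rad/s.
Critical damping c_c = 2√(k·m) = 2√(9970 × 151) = 2454 N·s/m, so ζ = c/c_c = 528/2454 = 0.2152.
ω_d = ω_n√(1 − ζ²) = 8.126 × √(1 − 0.0463) = 7.935 rad/s.
f_d = ω_d/(2π) = 1.263 Hz.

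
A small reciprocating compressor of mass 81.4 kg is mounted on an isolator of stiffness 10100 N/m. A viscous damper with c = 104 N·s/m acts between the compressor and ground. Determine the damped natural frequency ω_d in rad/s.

ω_n = √(k/m) = √(10100/81.4) = 11.14 rad/s.
Critical damping c_c = 2√(k·m) = 2√(10100 × 81.4) = 1813 N·s/m, so ζ = c/c_c = 104/1813 = 0.05735.
ω_d = ω_n√(1 − ζ²) = 11.14 × √(1 − 0.00329) = 11.12 rad/s.

11.1 rad/s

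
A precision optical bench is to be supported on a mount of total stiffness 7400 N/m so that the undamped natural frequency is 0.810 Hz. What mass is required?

ω_n = 2πf_n = 2π × 0.810 = 5.089 rad/s.
m = k/ω_n² = 7400/5.089² = 7400/25.90 = 285.7 kg.

286 kg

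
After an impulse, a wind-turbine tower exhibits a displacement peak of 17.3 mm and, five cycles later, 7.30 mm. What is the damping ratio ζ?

0.0275

Logarithmic decrement δ = (1/n)·ln(x₀/x_n) = (1/5)·ln(17.3/7.30) = (1/5)·ln(2.370) = 0.1726.
ζ = δ/√(4π² + δ²) = 0.1726/√(39.48 + 0.0298) = 0.1726/6.286 = 0.02745.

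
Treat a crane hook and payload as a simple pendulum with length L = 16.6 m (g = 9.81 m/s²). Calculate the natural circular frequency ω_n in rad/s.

For a simple pendulum ω_n = √(g/L) = √(9.81/16.6) = √0.5910 = 0.7687 rad/s.

0.769 rad/s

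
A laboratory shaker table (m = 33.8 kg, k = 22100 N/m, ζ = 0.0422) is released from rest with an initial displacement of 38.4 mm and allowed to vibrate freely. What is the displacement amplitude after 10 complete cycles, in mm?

Logarithmic decrement δ = 2πζ/√(1 − ζ²) = 2π × 0.04220/√(1 − 0.00178) = 0.2654.
After n cycles, x_n/x₀ = e^(−nδ), so x_10 = 38.4 × e^(−10 × 0.2654) = 38.4 × 0.07038 = 2.703 mm.

2.70 mm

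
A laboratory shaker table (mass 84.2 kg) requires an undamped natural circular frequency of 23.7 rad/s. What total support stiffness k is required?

k = m·ω_n² = 84.2 × 23.70² = 84.2 × 561.7 = 47290 N/m.

47300 N/m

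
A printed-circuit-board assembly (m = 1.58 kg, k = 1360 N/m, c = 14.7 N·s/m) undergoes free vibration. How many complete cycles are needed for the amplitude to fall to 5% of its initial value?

3 cycles

ζ = c/(2√(km)) = 14.7/(2√(1360 × 1.58)) = 14.7/92.71 = 0.1586.
Logarithmic decrement δ = 2πζ/√(1 − ζ²) = 2π × 0.1586/√(1 − 0.0251) = 1.009.
x_n/x₀ = e^(−nδ) ≤ 0.05; take ln: n ≥ ln(1/0.05)/δ = 2.996/1.009 = 2.969.
So 3 complete cycles are required.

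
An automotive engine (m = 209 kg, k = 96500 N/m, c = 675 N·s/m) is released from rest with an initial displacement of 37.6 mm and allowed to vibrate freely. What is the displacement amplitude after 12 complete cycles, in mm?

0.128 mm

ζ = c/(2√(km)) = 675/(2√(96500 × 209)) = 675/8982 = 0.07515.
Logarithmic decrement δ = 2πζ/√(1 − ζ²) = 2π × 0.07515/√(1 − 0.00565) = 0.4735.
After n cycles, x_n/x₀ = e^(−nδ), so x_12 = 37.6 × e^(−12 × 0.4735) = 37.6 × 0.003406 = 0.1280 mm.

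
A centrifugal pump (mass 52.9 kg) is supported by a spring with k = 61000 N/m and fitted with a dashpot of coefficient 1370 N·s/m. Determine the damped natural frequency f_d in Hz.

ω_n = √(k/m) = √(61000/52.9) = 33.96 rad/s.
Critical damping c_c = 2√(k·m) = 2√(61000 × 52.9) = 3593 N·s/m, so ζ = c/c_c = 1370/3593 = 0.3813.
ω_d = ω_n√(1 − ζ²) = 33.96 × √(1 − 0.145) = 31.39 rad/s.
f_d = ω_d/(2π) = 4.996 Hz.

5.00 Hz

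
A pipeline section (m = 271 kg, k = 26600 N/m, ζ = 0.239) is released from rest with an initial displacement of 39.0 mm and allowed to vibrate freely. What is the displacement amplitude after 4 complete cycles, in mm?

0.0803 mm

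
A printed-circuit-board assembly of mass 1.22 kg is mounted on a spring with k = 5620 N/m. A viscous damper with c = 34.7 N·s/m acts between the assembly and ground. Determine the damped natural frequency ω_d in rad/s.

ω_n = √(k/m) = √(5620/1.22) = 67.87 rad/s.
Critical damping c_c = 2√(k·m) = 2√(5620 × 1.22) = 165.6 N·s/m, so ζ = c/c_c = 34.7/165.6 = 0.2095.
ω_d = ω_n√(1 − ζ²) = 67.87 × √(1 − 0.0439) = 66.36 rad/s.

66.4 rad/s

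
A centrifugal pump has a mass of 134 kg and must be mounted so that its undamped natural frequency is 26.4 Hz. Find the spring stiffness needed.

ω_n = 2πf_n = 2π × 26.4 = 165.9 rad/s.
k = m·ω_n² = 134 × 165.9² = 134 × 27510 = 3687000 N/m.

3690000 N/m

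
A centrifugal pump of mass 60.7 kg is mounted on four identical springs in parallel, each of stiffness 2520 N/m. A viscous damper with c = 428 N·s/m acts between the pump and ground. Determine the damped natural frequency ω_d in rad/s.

Parallel springs add: k_eq = 4 × 2520 = 10080 N/m.
ω_n = √(k_eq/m) = √(10080/60.7) = 12.89 rad/s.
Critical damping c_c = 2√(k_eq·m) = 2√(10080 × 60.7) = 1564 N·s/m, so ζ = c/c_c = 428/1564 = 0.2736.
ω_d = ω_n√(1 − ζ²) = 12.89 × √(1 − 0.0748) = 12.39 rad/s.

12.4 rad/s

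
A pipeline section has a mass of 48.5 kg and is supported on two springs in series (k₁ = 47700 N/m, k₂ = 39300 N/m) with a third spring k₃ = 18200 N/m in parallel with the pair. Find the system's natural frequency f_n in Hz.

Series pair: k_s = k₁k₂/(k₁+k₂) = (47700)(39300)/(47700 + 39300) = 21550 N/m. In parallel with k₃: k_eq = 21550 + 18200 = 39750 N/m.
ω_n = √(k_eq/m) = √(39750/48.5) = √819.5 = 28.63 rad/s.
f_n = ω_n/(2π) = 28.63/6.283 = 4.556 Hz.

4.56 Hz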